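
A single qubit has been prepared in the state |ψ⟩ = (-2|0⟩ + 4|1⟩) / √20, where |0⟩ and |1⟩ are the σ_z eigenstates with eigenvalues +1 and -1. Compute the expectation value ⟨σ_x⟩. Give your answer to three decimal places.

⟨σ_x⟩ = 2 Re(a* b)/(|a|²+|b|²) with a = -2, b = 4.
a* b = -8, so ⟨σ_x⟩ = -16/20.

-0.800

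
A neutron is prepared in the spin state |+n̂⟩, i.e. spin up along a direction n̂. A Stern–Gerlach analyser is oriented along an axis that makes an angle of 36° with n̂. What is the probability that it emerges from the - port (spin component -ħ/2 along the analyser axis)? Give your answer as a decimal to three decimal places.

0.095

For spin-½, the probability of finding spin-up along an axis at angle θ to the initial spin direction is cos²(θ/2); spin-down is sin²(θ/2).
θ = 36°, so P = sin²(18°) ≈ 0.095.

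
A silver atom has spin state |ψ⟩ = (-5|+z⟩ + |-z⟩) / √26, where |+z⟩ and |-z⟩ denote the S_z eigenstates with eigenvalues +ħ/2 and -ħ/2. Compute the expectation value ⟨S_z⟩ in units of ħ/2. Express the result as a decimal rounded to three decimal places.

⟨σ_z⟩ = |a|² - |b|² divided by |a|²+|b|², with a, b the |+z⟩, |-z⟩ amplitudes.
= (25 - 1)/26 = 24/26.
⟨S_z⟩ = (ħ/2)·⟨σ_z⟩.

0.923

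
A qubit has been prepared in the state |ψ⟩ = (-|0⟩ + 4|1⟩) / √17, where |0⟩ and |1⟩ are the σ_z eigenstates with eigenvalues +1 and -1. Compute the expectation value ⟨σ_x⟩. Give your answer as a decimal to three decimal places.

-0.471

⟨σ_x⟩ = 2 Re(a* b)/(|a|²+|b|²) with a = -1, b = 4.
a* b = -4, so ⟨σ_x⟩ = -8/17.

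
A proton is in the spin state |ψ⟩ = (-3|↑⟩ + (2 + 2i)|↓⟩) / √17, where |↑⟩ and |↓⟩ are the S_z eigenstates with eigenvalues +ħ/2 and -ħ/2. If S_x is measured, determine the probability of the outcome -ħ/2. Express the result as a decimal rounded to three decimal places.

|-x⟩ = (|↑⟩ - |↓⟩)/√2, so ⟨-x|ψ⟩ = (-5 - 2i) / (√2·√17).
P = |-5 - 2i|² / 34 = 29/34.

0.853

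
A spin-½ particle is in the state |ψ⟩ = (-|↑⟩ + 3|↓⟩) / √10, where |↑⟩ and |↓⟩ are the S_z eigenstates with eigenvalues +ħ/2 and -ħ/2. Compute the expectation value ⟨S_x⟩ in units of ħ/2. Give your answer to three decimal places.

⟨σ_x⟩ = 2 Re(a* b)/(|a|²+|b|²) with a = -1, b = 3.
a* b = -3, so ⟨σ_x⟩ = -6/10.
⟨S_x⟩ = (ħ/2)·⟨σ_x⟩.

-0.600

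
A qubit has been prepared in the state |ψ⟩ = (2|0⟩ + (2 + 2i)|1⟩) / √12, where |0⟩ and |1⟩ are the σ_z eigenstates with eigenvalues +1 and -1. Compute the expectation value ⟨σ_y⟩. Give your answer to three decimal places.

⟨σ_y⟩ = 2 Im(a* b)/(|a|²+|b|²) with a = 2, b = (2 + 2i).
a* b = (4 + 4i), so ⟨σ_y⟩ = 8/12.

0.667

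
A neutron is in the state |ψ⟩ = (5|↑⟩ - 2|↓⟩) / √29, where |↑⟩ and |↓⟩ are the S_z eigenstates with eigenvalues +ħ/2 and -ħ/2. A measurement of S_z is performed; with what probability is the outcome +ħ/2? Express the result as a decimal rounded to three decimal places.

The +ħ/2 outcome corresponds to |↑⟩. Its amplitude in |ψ⟩ is 5/√29.
P = |5|² / 29 = 25/29.

0.862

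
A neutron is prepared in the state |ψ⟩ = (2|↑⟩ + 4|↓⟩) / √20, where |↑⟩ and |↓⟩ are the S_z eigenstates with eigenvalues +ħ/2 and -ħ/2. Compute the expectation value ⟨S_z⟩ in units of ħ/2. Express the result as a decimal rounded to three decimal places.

⟨σ_z⟩ = |a|² - |b|² divided by |a|²+|b|², with a, b the |↑⟩, |↓⟩ amplitudes.
= (4 - 16)/20 = -12/20.
⟨S_z⟩ = (ħ/2)·⟨σ_z⟩.

-0.600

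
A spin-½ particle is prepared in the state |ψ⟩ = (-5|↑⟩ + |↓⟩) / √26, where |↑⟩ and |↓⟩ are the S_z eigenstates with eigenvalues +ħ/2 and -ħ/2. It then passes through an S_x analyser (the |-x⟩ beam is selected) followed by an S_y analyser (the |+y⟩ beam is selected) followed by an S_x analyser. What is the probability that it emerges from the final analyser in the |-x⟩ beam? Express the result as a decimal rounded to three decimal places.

First analyser (S_x): P(|-x⟩) = |⟨-x|ψ⟩|² = 36/52.
After stage 1 the state is |-x⟩; P(|+y⟩) = |⟨+y|-x⟩|² = 1/2.
After stage 2 the state is |+y⟩; P(|-x⟩) = |⟨-x|+y⟩|² = 1/2.
Joint probability = 36/52 × 1/2 × 1/2 = 0.173.

0.173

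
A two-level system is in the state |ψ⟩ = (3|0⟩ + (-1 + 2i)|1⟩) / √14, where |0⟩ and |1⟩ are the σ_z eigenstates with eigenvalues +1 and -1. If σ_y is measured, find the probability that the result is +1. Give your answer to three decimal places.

0.929

|+y⟩ = (|0⟩ + i|1⟩)/√2, so ⟨+y|ψ⟩ = (5 + i) / (√2·√14).
P = |5 + i|² / 28 = 26/28.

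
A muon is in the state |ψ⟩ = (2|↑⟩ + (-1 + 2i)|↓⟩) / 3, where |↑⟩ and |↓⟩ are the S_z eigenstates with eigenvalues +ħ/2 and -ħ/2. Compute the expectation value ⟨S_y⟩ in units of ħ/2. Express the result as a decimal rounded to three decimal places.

0.889

⟨σ_y⟩ = 2 Im(a* b)/(|a|²+|b|²) with a = 2, b = (-1 + 2i).
a* b = (-2 + 4i), so ⟨σ_y⟩ = 8/9.
⟨S_y⟩ = (ħ/2)·⟨σ_y⟩.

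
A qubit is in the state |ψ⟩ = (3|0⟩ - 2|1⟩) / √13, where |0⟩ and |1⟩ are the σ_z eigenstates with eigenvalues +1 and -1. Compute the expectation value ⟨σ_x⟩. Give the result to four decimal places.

⟨σ_x⟩ = 2 Re(a* b)/(|a|²+|b|²) with a = 3, b = -2.
a* b = -6, so ⟨σ_x⟩ = -12/13.

-0.9231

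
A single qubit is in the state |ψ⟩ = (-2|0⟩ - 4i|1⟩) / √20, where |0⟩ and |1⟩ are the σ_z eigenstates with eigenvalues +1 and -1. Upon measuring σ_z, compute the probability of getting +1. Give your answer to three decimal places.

The +1 outcome corresponds to |0⟩. Its amplitude in |ψ⟩ is -2/√20.
P = |-2|² / 20 = 4/20.

0.200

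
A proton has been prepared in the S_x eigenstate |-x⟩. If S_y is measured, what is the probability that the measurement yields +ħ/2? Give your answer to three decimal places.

0.500

In the S_z basis, |-x⟩ = (|↑⟩ - |↓⟩)/√2 and |+y⟩ = (|↑⟩ + i|↓⟩)/√2.
|⟨+y|-x⟩|² = 1/2.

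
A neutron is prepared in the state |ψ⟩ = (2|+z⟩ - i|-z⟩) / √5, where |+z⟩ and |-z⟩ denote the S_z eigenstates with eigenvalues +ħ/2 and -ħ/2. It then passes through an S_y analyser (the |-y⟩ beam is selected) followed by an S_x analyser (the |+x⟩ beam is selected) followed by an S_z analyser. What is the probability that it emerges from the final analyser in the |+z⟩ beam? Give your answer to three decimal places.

First analyser (S_y): P(|-y⟩) = |⟨-y|ψ⟩|² = 9/10.
After stage 1 the state is |-y⟩; P(|+x⟩) = |⟨+x|-y⟩|² = 1/2.
After stage 2 the state is |+x⟩; P(|+z⟩) = |⟨+z|+x⟩|² = 1/2.
Joint probability = 9/10 × 1/2 × 1/2 = 0.225.

0.225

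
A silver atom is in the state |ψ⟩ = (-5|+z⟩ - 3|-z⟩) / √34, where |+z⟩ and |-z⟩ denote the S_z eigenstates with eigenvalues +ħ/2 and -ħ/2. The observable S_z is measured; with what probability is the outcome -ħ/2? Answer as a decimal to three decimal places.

The -ħ/2 outcome corresponds to |-z⟩. Its amplitude in |ψ⟩ is -3/√34.
P = |-3|² / 34 = 9/34.

0.265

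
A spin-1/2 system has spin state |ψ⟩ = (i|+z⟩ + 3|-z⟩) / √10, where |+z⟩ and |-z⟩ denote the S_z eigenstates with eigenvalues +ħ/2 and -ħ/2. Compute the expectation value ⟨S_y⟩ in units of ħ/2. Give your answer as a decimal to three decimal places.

-0.600

⟨σ_y⟩ = 2 Im(a* b)/(|a|²+|b|²) with a = i, b = 3.
a* b = -3i, so ⟨σ_y⟩ = -6/10.
⟨S_y⟩ = (ħ/2)·⟨σ_y⟩.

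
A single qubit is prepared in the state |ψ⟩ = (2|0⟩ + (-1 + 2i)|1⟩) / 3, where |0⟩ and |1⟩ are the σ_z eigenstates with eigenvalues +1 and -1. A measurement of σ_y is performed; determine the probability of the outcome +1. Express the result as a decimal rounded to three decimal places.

|+y⟩ = (|0⟩ + i|1⟩)/√2, so ⟨+y|ψ⟩ = (4 + i) / (√2·3).
P = |4 + i|² / 18 = 17/18.

0.944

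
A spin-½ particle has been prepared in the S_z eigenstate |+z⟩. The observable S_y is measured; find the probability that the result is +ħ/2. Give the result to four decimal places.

0.5000

In the S_z basis, |+z⟩ = |+z⟩ and |+y⟩ = (|+z⟩ + i|-z⟩)/√2.
|⟨+y|+z⟩|² = 1/2.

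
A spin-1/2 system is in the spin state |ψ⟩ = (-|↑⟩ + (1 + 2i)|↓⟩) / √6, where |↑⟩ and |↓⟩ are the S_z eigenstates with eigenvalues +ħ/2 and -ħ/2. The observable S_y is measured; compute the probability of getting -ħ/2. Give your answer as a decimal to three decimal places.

|-y⟩ = (|↑⟩ - i|↓⟩)/√2, so ⟨-y|ψ⟩ = (-3 + i) / (√2·√6).
P = |-3 + i|² / 12 = 10/12.

0.833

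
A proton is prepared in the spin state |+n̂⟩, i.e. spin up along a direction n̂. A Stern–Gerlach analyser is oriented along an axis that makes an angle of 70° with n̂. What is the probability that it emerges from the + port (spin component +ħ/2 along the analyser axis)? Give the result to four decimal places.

0.6710

For spin-½, the probability of finding spin-up along an axis at angle θ to the initial spin direction is cos²(θ/2); spin-down is sin²(θ/2).
θ = 70°, so P = cos²(35°) ≈ 0.6710.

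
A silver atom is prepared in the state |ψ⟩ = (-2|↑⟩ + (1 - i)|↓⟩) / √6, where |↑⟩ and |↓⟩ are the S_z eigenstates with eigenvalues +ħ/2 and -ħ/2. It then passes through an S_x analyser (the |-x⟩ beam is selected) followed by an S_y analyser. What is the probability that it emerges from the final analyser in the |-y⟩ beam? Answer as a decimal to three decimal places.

0.417

First analyser (S_x): P(|-x⟩) = |⟨-x|ψ⟩|² = 10/12.
After stage 1 the state is |-x⟩; P(|-y⟩) = |⟨-y|-x⟩|² = 1/2.
Joint probability = 10/12 × 1/2 = 0.417.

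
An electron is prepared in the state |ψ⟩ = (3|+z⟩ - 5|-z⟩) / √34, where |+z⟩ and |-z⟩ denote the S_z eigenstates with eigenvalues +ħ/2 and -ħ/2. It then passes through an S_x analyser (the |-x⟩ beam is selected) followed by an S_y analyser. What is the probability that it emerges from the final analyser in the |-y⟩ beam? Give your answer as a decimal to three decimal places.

0.471

First analyser (S_x): P(|-x⟩) = |⟨-x|ψ⟩|² = 64/68.
After stage 1 the state is |-x⟩; P(|-y⟩) = |⟨-y|-x⟩|² = 1/2.
Joint probability = 64/68 × 1/2 = 0.471.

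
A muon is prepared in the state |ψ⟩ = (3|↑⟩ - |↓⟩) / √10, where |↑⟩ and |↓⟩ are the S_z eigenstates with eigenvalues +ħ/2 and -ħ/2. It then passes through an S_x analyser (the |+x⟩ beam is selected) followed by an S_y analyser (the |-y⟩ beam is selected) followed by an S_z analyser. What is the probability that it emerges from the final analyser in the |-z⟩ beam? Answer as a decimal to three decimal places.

First analyser (S_x): P(|+x⟩) = |⟨+x|ψ⟩|² = 4/20.
After stage 1 the state is |+x⟩; P(|-y⟩) = |⟨-y|+x⟩|² = 1/2.
After stage 2 the state is |-y⟩; P(|-z⟩) = |⟨-z|-y⟩|² = 1/2.
Joint probability = 4/20 × 1/2 × 1/2 = 0.050.

0.050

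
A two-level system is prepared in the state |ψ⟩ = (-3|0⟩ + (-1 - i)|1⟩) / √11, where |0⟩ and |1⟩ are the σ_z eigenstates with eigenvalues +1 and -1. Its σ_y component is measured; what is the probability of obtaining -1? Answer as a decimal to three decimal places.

|-y⟩ = (|0⟩ - i|1⟩)/√2, so ⟨-y|ψ⟩ = (-2 - i) / (√2·√11).
P = |-2 - i|² / 22 = 5/22.

0.227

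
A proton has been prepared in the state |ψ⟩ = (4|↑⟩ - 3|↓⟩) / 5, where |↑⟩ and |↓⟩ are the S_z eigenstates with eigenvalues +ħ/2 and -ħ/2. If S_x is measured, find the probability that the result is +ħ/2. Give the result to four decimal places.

|+x⟩ = (|↑⟩ + |↓⟩)/√2, so ⟨+x|ψ⟩ = (1) / (√2·5).
P = |1|² / 50 = 1/50.

0.0200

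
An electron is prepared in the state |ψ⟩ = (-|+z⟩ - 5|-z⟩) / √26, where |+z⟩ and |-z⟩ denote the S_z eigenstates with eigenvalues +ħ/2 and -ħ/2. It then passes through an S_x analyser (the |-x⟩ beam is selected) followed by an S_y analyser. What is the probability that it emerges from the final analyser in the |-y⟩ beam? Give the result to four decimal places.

0.1538

First analyser (S_x): P(|-x⟩) = |⟨-x|ψ⟩|² = 16/52.
After stage 1 the state is |-x⟩; P(|-y⟩) = |⟨-y|-x⟩|² = 1/2.
Joint probability = 16/52 × 1/2 = 0.1538.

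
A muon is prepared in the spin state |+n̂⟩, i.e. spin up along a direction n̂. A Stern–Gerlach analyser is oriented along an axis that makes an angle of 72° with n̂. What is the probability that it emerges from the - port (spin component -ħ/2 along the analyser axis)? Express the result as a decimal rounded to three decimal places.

For spin-½, the probability of finding spin-up along an axis at angle θ to the initial spin direction is cos²(θ/2); spin-down is sin²(θ/2).
θ = 72°, so P = sin²(36°) ≈ 0.345.

0.345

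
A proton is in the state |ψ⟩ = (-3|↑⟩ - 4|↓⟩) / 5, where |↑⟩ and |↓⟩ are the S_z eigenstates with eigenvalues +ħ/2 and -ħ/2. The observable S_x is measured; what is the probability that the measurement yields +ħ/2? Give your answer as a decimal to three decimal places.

0.980

|+x⟩ = (|↑⟩ + |↓⟩)/√2, so ⟨+x|ψ⟩ = (-7) / (√2·5).
P = |-7|² / 50 = 49/50.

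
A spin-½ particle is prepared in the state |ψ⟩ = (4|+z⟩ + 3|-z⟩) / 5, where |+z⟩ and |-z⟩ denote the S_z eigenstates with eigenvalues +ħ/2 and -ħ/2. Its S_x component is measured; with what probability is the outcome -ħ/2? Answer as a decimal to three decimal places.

|-x⟩ = (|+z⟩ - |-z⟩)/√2, so ⟨-x|ψ⟩ = (1) / (√2·5).
P = |1|² / 50 = 1/50.

0.020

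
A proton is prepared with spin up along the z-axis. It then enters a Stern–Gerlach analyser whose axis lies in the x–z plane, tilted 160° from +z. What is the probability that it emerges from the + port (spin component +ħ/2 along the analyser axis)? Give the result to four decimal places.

For spin-½, the probability of finding spin-up along an axis at angle θ to the initial spin direction is cos²(θ/2); spin-down is sin²(θ/2).
θ = 160°, so P = cos²(80°) ≈ 0.0302.

0.0302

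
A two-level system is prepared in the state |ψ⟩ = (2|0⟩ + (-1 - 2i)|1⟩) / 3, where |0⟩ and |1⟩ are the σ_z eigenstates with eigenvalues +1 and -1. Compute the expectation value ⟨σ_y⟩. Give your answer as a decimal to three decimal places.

⟨σ_y⟩ = 2 Im(a* b)/(|a|²+|b|²) with a = 2, b = (-1 - 2i).
a* b = (-2 - 4i), so ⟨σ_y⟩ = -8/9.

-0.889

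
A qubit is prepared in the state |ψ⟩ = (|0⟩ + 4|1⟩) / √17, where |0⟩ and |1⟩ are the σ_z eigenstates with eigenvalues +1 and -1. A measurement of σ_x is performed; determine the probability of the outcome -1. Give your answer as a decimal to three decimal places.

0.265

|-x⟩ = (|0⟩ - |1⟩)/√2, so ⟨-x|ψ⟩ = (-3) / (√2·√17).
P = |-3|² / 34 = 9/34.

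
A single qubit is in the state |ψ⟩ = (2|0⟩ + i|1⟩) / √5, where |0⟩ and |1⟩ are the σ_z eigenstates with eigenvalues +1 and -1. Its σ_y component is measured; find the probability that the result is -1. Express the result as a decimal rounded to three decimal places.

|-y⟩ = (|0⟩ - i|1⟩)/√2, so ⟨-y|ψ⟩ = (1) / (√2·√5).
P = |1|² / 10 = 1/10.

0.100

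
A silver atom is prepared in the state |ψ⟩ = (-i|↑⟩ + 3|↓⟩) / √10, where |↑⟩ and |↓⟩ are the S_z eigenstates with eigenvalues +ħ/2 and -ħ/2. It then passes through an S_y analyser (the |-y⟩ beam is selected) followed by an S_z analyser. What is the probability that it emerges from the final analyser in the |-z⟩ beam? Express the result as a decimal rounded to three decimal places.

0.100

First analyser (S_y): P(|-y⟩) = |⟨-y|ψ⟩|² = 4/20.
After stage 1 the state is |-y⟩; P(|-z⟩) = |⟨-z|-y⟩|² = 1/2.
Joint probability = 4/20 × 1/2 = 0.100.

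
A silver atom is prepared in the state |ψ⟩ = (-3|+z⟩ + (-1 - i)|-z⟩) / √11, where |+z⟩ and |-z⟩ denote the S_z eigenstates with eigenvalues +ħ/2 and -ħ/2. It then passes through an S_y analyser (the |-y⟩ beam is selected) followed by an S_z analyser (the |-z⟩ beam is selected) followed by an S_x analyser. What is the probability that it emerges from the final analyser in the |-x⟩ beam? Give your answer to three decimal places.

First analyser (S_y): P(|-y⟩) = |⟨-y|ψ⟩|² = 5/22.
After stage 1 the state is |-y⟩; P(|-z⟩) = |⟨-z|-y⟩|² = 1/2.
After stage 2 the state is |-z⟩; P(|-x⟩) = |⟨-x|-z⟩|² = 1/2.
Joint probability = 5/22 × 1/2 × 1/2 = 0.057.

0.057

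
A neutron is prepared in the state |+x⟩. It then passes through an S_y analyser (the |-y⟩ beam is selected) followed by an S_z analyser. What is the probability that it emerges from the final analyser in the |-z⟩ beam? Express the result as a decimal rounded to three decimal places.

0.250

First analyser (S_y): from |+x⟩, P(|-y⟩) = 1/2.
After stage 1 the state is |-y⟩; P(|-z⟩) = |⟨-z|-y⟩|² = 1/2.
Joint probability = 1/2 × 1/2 = 0.250.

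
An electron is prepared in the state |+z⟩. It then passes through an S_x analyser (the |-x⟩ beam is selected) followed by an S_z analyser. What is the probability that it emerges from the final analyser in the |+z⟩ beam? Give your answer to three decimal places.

First analyser (S_x): from |+z⟩, P(|-x⟩) = 1/2.
After stage 1 the state is |-x⟩; P(|+z⟩) = |⟨+z|-x⟩|² = 1/2.
Joint probability = 1/2 × 1/2 = 0.250.

0.250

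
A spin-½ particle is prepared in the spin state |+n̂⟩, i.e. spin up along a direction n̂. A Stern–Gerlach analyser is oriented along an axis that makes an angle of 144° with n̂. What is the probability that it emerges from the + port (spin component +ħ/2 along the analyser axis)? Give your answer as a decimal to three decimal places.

0.095

For spin-½, the probability of finding spin-up along an axis at angle θ to the initial spin direction is cos²(θ/2); spin-down is sin²(θ/2).
θ = 144°, so P = cos²(72°) ≈ 0.095.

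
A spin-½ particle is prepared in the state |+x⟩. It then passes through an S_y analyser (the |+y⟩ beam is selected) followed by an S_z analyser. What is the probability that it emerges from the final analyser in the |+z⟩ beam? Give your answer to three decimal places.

0.250

First analyser (S_y): from |+x⟩, P(|+y⟩) = 1/2.
After stage 1 the state is |+y⟩; P(|+z⟩) = |⟨+z|+y⟩|² = 1/2.
Joint probability = 1/2 × 1/2 = 0.250.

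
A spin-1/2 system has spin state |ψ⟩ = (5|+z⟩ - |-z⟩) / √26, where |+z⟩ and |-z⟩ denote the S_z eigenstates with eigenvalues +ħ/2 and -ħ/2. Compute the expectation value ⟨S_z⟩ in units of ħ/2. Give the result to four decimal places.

⟨σ_z⟩ = |a|² - |b|² divided by |a|²+|b|², with a, b the |+z⟩, |-z⟩ amplitudes.
= (25 - 1)/26 = 24/26.
⟨S_z⟩ = (ħ/2)·⟨σ_z⟩.

0.9231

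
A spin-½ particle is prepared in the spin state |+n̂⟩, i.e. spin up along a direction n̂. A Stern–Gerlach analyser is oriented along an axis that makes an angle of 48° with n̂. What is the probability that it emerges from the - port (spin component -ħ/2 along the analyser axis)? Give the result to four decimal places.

0.1654

For spin-½, the probability of finding spin-up along an axis at angle θ to the initial spin direction is cos²(θ/2); spin-down is sin²(θ/2).
θ = 48°, so P = sin²(24°) ≈ 0.1654.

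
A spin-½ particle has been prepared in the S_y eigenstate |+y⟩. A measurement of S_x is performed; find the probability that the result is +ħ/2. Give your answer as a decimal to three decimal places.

0.500

In the S_z basis, |+y⟩ = (|+z⟩ + i|-z⟩)/√2 and |+x⟩ = (|+z⟩ + |-z⟩)/√2.
|⟨+x|+y⟩|² = 1/2.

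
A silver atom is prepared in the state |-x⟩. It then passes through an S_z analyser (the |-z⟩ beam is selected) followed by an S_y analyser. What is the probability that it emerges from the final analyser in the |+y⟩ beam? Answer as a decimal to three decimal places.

First analyser (S_z): from |-x⟩, P(|-z⟩) = 1/2.
After stage 1 the state is |-z⟩; P(|+y⟩) = |⟨+y|-z⟩|² = 1/2.
Joint probability = 1/2 × 1/2 = 0.250.

0.250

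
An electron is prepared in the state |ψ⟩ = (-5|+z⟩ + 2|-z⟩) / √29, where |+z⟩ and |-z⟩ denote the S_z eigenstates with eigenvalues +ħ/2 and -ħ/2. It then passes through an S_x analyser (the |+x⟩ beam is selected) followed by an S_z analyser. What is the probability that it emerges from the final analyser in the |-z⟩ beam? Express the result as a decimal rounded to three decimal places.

0.078

First analyser (S_x): P(|+x⟩) = |⟨+x|ψ⟩|² = 9/58.
After stage 1 the state is |+x⟩; P(|-z⟩) = |⟨-z|+x⟩|² = 1/2.
Joint probability = 9/58 × 1/2 = 0.078.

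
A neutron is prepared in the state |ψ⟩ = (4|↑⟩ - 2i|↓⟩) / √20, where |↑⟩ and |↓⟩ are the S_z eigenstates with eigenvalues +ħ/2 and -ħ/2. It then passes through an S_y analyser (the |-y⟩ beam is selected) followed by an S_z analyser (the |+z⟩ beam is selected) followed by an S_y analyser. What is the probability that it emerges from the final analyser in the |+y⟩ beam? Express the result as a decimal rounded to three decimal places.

0.225

First analyser (S_y): P(|-y⟩) = |⟨-y|ψ⟩|² = 36/40.
After stage 1 the state is |-y⟩; P(|+z⟩) = |⟨+z|-y⟩|² = 1/2.
After stage 2 the state is |+z⟩; P(|+y⟩) = |⟨+y|+z⟩|² = 1/2.
Joint probability = 36/40 × 1/2 × 1/2 = 0.225.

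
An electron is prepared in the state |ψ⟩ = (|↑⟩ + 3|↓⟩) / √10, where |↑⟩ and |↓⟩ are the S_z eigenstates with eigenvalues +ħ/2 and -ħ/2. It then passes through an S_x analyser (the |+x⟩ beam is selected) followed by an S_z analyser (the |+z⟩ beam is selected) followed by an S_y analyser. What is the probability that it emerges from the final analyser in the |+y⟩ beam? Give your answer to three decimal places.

0.200

First analyser (S_x): P(|+x⟩) = |⟨+x|ψ⟩|² = 16/20.
After stage 1 the state is |+x⟩; P(|+z⟩) = |⟨+z|+x⟩|² = 1/2.
After stage 2 the state is |+z⟩; P(|+y⟩) = |⟨+y|+z⟩|² = 1/2.
Joint probability = 16/20 × 1/2 × 1/2 = 0.200.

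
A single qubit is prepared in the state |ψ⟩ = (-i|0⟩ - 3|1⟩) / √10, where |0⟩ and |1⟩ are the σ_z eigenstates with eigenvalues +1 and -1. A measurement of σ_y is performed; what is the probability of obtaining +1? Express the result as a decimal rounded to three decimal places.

|+y⟩ = (|0⟩ + i|1⟩)/√2, so ⟨+y|ψ⟩ = (2i) / (√2·√10).
P = |2i|² / 20 = 4/20.

0.200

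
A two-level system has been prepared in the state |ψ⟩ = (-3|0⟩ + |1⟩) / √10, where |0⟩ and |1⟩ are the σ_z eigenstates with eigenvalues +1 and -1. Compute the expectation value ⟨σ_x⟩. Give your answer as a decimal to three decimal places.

⟨σ_x⟩ = 2 Re(a* b)/(|a|²+|b|²) with a = -3, b = 1.
a* b = -3, so ⟨σ_x⟩ = -6/10.

-0.600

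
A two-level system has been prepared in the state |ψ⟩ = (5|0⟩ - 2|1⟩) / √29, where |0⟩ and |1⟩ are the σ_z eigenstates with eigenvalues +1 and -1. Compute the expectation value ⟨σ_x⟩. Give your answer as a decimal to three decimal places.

-0.690

⟨σ_x⟩ = 2 Re(a* b)/(|a|²+|b|²) with a = 5, b = -2.
a* b = -10, so ⟨σ_x⟩ = -20/29.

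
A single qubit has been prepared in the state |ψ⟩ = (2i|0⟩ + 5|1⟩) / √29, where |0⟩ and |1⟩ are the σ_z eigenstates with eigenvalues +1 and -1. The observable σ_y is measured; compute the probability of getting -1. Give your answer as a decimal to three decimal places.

0.845

|-y⟩ = (|0⟩ - i|1⟩)/√2, so ⟨-y|ψ⟩ = (7i) / (√2·√29).
P = |7i|² / 58 = 49/58.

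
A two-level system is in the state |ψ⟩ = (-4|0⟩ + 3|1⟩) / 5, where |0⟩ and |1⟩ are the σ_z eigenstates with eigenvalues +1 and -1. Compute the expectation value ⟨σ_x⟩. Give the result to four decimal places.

⟨σ_x⟩ = 2 Re(a* b)/(|a|²+|b|²) with a = -4, b = 3.
a* b = -12, so ⟨σ_x⟩ = -24/25.

-0.9600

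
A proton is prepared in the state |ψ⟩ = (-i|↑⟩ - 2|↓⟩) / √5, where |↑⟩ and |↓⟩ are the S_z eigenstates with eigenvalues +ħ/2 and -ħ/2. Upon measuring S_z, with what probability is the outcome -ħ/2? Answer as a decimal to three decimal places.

0.800

The -ħ/2 outcome corresponds to |↓⟩. Its amplitude in |ψ⟩ is -2/√5.
P = |-2|² / 5 = 4/5.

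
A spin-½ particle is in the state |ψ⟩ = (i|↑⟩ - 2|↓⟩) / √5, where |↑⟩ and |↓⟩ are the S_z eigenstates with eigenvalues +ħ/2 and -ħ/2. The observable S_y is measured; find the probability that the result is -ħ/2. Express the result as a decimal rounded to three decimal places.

0.100

|-y⟩ = (|↑⟩ - i|↓⟩)/√2, so ⟨-y|ψ⟩ = (-i) / (√2·√5).
P = |-i|² / 10 = 1/10.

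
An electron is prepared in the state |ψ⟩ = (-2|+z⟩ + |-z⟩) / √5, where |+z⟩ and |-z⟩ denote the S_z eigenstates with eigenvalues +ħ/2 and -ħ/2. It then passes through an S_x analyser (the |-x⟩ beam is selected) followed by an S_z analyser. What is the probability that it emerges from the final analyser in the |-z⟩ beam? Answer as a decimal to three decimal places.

0.450

First analyser (S_x): P(|-x⟩) = |⟨-x|ψ⟩|² = 9/10.
After stage 1 the state is |-x⟩; P(|-z⟩) = |⟨-z|-x⟩|² = 1/2.
Joint probability = 9/10 × 1/2 = 0.450.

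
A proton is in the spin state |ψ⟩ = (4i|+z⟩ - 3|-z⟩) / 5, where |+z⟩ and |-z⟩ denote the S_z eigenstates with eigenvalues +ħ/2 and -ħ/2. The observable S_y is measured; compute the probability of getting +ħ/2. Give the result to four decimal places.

0.9800

|+y⟩ = (|+z⟩ + i|-z⟩)/√2, so ⟨+y|ψ⟩ = (7i) / (√2·5).
P = |7i|² / 50 = 49/50.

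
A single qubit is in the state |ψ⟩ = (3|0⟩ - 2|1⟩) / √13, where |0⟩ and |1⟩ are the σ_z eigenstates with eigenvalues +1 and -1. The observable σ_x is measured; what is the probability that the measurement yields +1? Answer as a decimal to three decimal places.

|+x⟩ = (|0⟩ + |1⟩)/√2, so ⟨+x|ψ⟩ = (1) / (√2·√13).
P = |1|² / 26 = 1/26.

0.038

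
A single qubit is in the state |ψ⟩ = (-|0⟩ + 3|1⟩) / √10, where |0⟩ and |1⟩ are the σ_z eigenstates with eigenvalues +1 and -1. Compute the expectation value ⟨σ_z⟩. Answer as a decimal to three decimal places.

⟨σ_z⟩ = |a|² - |b|² divided by |a|²+|b|², with a, b the |0⟩, |1⟩ amplitudes.
= (1 - 9)/10 = -8/10.

-0.800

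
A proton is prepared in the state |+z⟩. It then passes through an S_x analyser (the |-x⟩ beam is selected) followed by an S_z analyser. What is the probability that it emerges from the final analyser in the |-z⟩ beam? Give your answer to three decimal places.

First analyser (S_x): from |+z⟩, P(|-x⟩) = 1/2.
After stage 1 the state is |-x⟩; P(|-z⟩) = |⟨-z|-x⟩|² = 1/2.
Joint probability = 1/2 × 1/2 = 0.250.

0.250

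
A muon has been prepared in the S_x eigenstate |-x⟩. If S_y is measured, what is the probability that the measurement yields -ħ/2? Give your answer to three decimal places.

In the S_z basis, |-x⟩ = (|+z⟩ - |-z⟩)/√2 and |-y⟩ = (|+z⟩ - i|-z⟩)/√2.
|⟨-y|-x⟩|² = 1/2.

0.500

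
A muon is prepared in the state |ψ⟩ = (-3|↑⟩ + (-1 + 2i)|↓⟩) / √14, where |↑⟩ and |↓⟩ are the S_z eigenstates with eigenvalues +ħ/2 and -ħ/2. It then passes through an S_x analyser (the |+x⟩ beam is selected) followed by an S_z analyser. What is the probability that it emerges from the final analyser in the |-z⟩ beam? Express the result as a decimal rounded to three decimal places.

First analyser (S_x): P(|+x⟩) = |⟨+x|ψ⟩|² = 20/28.
After stage 1 the state is |+x⟩; P(|-z⟩) = |⟨-z|+x⟩|² = 1/2.
Joint probability = 20/28 × 1/2 = 0.357.

0.357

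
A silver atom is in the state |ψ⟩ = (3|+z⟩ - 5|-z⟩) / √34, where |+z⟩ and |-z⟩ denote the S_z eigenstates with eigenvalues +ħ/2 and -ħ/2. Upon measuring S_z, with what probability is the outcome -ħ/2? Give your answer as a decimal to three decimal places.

0.735

The -ħ/2 outcome corresponds to |-z⟩. Its amplitude in |ψ⟩ is -5/√34.
P = |-5|² / 34 = 25/34.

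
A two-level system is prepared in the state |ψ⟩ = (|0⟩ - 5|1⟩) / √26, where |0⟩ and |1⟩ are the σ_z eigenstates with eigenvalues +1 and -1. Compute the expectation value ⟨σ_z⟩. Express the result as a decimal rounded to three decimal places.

-0.923

⟨σ_z⟩ = |a|² - |b|² divided by |a|²+|b|², with a, b the |0⟩, |1⟩ amplitudes.
= (1 - 25)/26 = -24/26.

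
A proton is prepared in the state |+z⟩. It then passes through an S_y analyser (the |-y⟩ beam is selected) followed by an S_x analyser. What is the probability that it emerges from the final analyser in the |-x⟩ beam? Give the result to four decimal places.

First analyser (S_y): from |+z⟩, P(|-y⟩) = 1/2.
After stage 1 the state is |-y⟩; P(|-x⟩) = |⟨-x|-y⟩|² = 1/2.
Joint probability = 1/2 × 1/2 = 0.2500.

0.2500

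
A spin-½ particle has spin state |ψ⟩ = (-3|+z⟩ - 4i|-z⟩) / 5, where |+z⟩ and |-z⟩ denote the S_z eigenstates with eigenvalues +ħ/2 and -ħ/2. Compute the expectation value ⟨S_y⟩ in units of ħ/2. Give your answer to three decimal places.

0.960

⟨σ_y⟩ = 2 Im(a* b)/(|a|²+|b|²) with a = -3, b = -4i.
a* b = 12i, so ⟨σ_y⟩ = 24/25.
⟨S_y⟩ = (ħ/2)·⟨σ_y⟩.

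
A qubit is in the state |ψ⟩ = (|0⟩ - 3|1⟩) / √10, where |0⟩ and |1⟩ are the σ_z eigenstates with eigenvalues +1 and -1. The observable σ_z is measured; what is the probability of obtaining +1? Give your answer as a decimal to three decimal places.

0.100

The +1 outcome corresponds to |0⟩. Its amplitude in |ψ⟩ is 1/√10.
P = |1|² / 10 = 1/10.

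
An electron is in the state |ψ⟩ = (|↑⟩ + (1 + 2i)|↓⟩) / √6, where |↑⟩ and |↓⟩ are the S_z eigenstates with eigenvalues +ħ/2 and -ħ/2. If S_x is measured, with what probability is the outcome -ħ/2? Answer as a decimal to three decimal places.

|-x⟩ = (|↑⟩ - |↓⟩)/√2, so ⟨-x|ψ⟩ = (-2i) / (√2·√6).
P = |-2i|² / 12 = 4/12.

0.333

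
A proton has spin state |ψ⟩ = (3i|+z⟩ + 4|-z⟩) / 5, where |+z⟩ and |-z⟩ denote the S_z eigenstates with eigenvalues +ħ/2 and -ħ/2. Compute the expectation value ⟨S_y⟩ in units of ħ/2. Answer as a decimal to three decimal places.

-0.960

⟨σ_y⟩ = 2 Im(a* b)/(|a|²+|b|²) with a = 3i, b = 4.
a* b = -12i, so ⟨σ_y⟩ = -24/25.
⟨S_y⟩ = (ħ/2)·⟨σ_y⟩.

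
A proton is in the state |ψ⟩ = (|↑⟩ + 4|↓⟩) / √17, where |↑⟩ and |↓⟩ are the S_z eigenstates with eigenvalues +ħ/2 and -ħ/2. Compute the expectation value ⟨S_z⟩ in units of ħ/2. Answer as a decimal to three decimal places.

-0.882

⟨σ_z⟩ = |a|² - |b|² divided by |a|²+|b|², with a, b the |↑⟩, |↓⟩ amplitudes.
= (1 - 16)/17 = -15/17.
⟨S_z⟩ = (ħ/2)·⟨σ_z⟩.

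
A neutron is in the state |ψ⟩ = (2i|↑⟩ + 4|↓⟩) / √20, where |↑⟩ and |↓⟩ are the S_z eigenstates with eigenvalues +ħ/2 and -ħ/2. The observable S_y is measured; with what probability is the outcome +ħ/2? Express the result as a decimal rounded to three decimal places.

0.100

|+y⟩ = (|↑⟩ + i|↓⟩)/√2, so ⟨+y|ψ⟩ = (-2i) / (√2·√20).
P = |-2i|² / 40 = 4/40.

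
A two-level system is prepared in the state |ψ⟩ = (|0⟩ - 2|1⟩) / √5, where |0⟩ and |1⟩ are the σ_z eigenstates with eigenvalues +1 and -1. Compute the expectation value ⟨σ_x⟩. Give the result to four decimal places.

-0.8000

⟨σ_x⟩ = 2 Re(a* b)/(|a|²+|b|²) with a = 1, b = -2.
a* b = -2, so ⟨σ_x⟩ = -4/5.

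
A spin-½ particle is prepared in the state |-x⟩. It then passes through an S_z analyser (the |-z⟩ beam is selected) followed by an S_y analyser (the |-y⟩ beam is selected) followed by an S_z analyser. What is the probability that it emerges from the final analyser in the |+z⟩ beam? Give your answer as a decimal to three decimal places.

0.125

First analyser (S_z): from |-x⟩, P(|-z⟩) = 1/2.
After stage 1 the state is |-z⟩; P(|-y⟩) = |⟨-y|-z⟩|² = 1/2.
After stage 2 the state is |-y⟩; P(|+z⟩) = |⟨+z|-y⟩|² = 1/2.
Joint probability = 1/2 × 1/2 × 1/2 = 0.125.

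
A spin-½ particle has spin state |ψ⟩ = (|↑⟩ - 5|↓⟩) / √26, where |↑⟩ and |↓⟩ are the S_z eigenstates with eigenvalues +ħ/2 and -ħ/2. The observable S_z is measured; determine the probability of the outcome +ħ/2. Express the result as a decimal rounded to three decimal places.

The +ħ/2 outcome corresponds to |↑⟩. Its amplitude in |ψ⟩ is 1/√26.
P = |1|² / 26 = 1/26.

0.038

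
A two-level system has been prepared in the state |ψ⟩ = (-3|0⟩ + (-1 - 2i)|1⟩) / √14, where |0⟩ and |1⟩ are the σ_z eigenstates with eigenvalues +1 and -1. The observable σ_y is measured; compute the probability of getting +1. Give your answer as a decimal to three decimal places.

0.929

|+y⟩ = (|0⟩ + i|1⟩)/√2, so ⟨+y|ψ⟩ = (-5 + i) / (√2·√14).
P = |-5 + i|² / 28 = 26/28.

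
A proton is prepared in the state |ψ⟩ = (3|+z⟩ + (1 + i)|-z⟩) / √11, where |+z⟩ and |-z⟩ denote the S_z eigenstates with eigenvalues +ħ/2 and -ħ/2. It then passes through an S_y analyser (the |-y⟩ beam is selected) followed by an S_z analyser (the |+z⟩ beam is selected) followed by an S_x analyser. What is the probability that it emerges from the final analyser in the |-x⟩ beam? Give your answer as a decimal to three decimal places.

0.057

First analyser (S_y): P(|-y⟩) = |⟨-y|ψ⟩|² = 5/22.
After stage 1 the state is |-y⟩; P(|+z⟩) = |⟨+z|-y⟩|² = 1/2.
After stage 2 the state is |+z⟩; P(|-x⟩) = |⟨-x|+z⟩|² = 1/2.
Joint probability = 5/22 × 1/2 × 1/2 = 0.057.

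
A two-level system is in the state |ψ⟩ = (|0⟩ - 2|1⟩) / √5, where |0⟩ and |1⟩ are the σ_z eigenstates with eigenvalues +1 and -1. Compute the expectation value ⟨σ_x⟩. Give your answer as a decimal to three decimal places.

⟨σ_x⟩ = 2 Re(a* b)/(|a|²+|b|²) with a = 1, b = -2.
a* b = -2, so ⟨σ_x⟩ = -4/5.

-0.800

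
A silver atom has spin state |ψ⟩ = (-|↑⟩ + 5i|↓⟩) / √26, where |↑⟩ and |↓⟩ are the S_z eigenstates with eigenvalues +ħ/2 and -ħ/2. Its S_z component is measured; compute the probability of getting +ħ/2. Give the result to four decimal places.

0.0385

The +ħ/2 outcome corresponds to |↑⟩. Its amplitude in |ψ⟩ is -1/√26.
P = |-1|² / 26 = 1/26.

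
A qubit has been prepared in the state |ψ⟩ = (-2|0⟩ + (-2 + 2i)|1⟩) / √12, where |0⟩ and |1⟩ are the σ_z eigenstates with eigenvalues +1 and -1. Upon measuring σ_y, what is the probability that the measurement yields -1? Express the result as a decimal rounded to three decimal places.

0.833

|-y⟩ = (|0⟩ - i|1⟩)/√2, so ⟨-y|ψ⟩ = (-4 - 2i) / (√2·√12).
P = |-4 - 2i|² / 24 = 20/24.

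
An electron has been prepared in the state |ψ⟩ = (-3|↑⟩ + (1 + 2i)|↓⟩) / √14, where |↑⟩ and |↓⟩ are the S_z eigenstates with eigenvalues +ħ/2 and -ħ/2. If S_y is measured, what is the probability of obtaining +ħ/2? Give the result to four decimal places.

|+y⟩ = (|↑⟩ + i|↓⟩)/√2, so ⟨+y|ψ⟩ = (-1 - i) / (√2·√14).
P = |-1 - i|² / 28 = 2/28.

0.0714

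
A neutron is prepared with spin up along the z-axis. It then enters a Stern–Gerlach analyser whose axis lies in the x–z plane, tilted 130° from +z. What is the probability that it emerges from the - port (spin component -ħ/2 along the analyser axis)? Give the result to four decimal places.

For spin-½, the probability of finding spin-up along an axis at angle θ to the initial spin direction is cos²(θ/2); spin-down is sin²(θ/2).
θ = 130°, so P = sin²(65°) ≈ 0.8214.

0.8214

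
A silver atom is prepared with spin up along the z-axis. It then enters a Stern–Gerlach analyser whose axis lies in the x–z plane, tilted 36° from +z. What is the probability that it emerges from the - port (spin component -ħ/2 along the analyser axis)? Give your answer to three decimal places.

0.095

For spin-½, the probability of finding spin-up along an axis at angle θ to the initial spin direction is cos²(θ/2); spin-down is sin²(θ/2).
θ = 36°, so P = sin²(18°) ≈ 0.095.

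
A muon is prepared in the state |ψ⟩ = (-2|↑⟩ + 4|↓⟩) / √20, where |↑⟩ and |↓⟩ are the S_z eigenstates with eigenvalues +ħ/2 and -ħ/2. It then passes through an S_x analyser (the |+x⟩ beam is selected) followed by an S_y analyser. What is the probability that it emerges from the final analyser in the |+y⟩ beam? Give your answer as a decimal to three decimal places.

First analyser (S_x): P(|+x⟩) = |⟨+x|ψ⟩|² = 4/40.
After stage 1 the state is |+x⟩; P(|+y⟩) = |⟨+y|+x⟩|² = 1/2.
Joint probability = 4/40 × 1/2 = 0.050.

0.050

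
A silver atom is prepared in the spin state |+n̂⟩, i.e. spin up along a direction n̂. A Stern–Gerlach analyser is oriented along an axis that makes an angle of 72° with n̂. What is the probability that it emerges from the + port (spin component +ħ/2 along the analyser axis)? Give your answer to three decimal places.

0.655

For spin-½, the probability of finding spin-up along an axis at angle θ to the initial spin direction is cos²(θ/2); spin-down is sin²(θ/2).
θ = 72°, so P = cos²(36°) ≈ 0.655.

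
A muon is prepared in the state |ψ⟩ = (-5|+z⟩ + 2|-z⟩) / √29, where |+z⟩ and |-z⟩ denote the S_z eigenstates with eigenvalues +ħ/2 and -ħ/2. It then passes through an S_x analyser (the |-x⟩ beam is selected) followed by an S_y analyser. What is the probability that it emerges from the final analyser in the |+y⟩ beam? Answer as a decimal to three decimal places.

0.422

First analyser (S_x): P(|-x⟩) = |⟨-x|ψ⟩|² = 49/58.
After stage 1 the state is |-x⟩; P(|+y⟩) = |⟨+y|-x⟩|² = 1/2.
Joint probability = 49/58 × 1/2 = 0.422.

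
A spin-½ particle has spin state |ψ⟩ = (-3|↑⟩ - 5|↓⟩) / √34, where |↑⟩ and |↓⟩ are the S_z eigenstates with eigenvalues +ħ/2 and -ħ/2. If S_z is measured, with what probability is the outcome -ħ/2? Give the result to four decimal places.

The -ħ/2 outcome corresponds to |↓⟩. Its amplitude in |ψ⟩ is -5/√34.
P = |-5|² / 34 = 25/34.

0.7353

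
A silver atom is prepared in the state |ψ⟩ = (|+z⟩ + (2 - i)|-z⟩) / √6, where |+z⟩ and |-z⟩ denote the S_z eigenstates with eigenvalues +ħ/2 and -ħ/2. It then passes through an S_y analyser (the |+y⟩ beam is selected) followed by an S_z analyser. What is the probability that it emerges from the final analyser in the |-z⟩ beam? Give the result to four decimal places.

First analyser (S_y): P(|+y⟩) = |⟨+y|ψ⟩|² = 4/12.
After stage 1 the state is |+y⟩; P(|-z⟩) = |⟨-z|+y⟩|² = 1/2.
Joint probability = 4/12 × 1/2 = 0.1667.

0.1667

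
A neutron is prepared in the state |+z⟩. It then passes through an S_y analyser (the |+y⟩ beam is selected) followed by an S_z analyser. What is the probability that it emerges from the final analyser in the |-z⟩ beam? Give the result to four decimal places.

0.2500

First analyser (S_y): from |+z⟩, P(|+y⟩) = 1/2.
After stage 1 the state is |+y⟩; P(|-z⟩) = |⟨-z|+y⟩|² = 1/2.
Joint probability = 1/2 × 1/2 = 0.2500.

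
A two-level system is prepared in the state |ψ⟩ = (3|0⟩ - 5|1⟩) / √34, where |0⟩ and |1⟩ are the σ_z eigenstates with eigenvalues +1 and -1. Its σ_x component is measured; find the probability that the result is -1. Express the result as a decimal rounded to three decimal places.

0.941

|-x⟩ = (|0⟩ - |1⟩)/√2, so ⟨-x|ψ⟩ = (8) / (√2·√34).
P = |8|² / 68 = 64/68.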